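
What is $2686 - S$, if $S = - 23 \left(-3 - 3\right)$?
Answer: $2548$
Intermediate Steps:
$S = 138$ ($S = \left(-23\right) \left(-6\right) = 138$)
$2686 - S = 2686 - 138 = 2548$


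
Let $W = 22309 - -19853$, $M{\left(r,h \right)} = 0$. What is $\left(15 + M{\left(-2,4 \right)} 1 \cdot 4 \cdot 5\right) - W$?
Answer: $-42147$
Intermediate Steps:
$W = 42162$ ($W = 22309 + 19853 = 42162$)
$\left(15 + M{\left(-2,4 \right)} 1 \cdot 4 \cdot 5\right) - W = \left(15 + 0 \cdot 1 \cdot 4 \cdot 5\right) - 42162 = \left(15 + 0 \cdot 4 \cdot 5\right) - 42162 = \left(15 + 0 \cdot 20\right) - 42162 = \left(15 + 0\right) - 42162 = 15 - 42162 = -42147$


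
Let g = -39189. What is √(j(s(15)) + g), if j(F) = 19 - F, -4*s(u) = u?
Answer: I*√156665/2 ≈ 197.9*I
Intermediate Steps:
s(u) = -u/4
√(j(s(15)) + g) = √((19 - (-1)*15/4) - 39189) = √((19 - 1*(-15/4)) - 39189) = √((19 + 15/4) - 39189) = √(91/4 - 39189) = √(-156665/4) = I*√156665/2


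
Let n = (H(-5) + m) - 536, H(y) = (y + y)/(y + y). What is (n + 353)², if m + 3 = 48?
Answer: 18769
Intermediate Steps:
m = 45 (m = -3 + 48 = 45)
H(y) = 1 (H(y) = (2*y)/((2*y)) = (2*y)*(1/(2*y)) = 1)
n = -490 (n = (1 + 45) - 536 = 46 - 536 = -490)
(n + 353)² = (-490 + 353)² = (-137)² = 18769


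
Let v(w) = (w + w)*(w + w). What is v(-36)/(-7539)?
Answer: -1728/2513 ≈ -0.68762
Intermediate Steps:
v(w) = 4*w² (v(w) = (2*w)*(2*w) = 4*w²)
v(-36)/(-7539) = (4*(-36)²)/(-7539) = (4*1296)*(-1/7539) = 5184*(-1/7539) = -1728/2513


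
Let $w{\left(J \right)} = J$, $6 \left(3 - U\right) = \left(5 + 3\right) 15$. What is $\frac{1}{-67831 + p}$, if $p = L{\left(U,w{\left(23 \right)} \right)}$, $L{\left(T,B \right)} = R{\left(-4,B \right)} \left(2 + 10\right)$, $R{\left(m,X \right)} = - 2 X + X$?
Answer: $- \frac{1}{68107} \approx -1.4683 \cdot 10^{-5}$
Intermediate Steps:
$U = -17$ ($U = 3 - \frac{\left(5 + 3\right) 15}{6} = 3 - \frac{8 \cdot 15}{6} = 3 - 20 = -17$)
$R{\left(m,X \right)} = - X$
$L{\left(T,B \right)} = - 12 B$ ($L{\left(T,B \right)} = - B \left(2 + 10\right) = - B 12 = - 12 B$)
$p = -276$ ($p = \left(-12\right) 23 = -276$)
$\frac{1}{-67831 + p} = \frac{1}{-67831 - 276} = \frac{1}{-68107} = - \frac{1}{68107}$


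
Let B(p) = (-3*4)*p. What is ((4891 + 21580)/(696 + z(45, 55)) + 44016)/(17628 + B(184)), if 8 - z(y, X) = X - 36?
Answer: 30177431/10562700 ≈ 2.8570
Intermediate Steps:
z(y, X) = 44 - X (z(y, X) = 8 - (X - 36) = 8 - (-36 + X) = 8 + (36 - X) = 44 - X)
B(p) = -12*p
((4891 + 21580)/(696 + z(45, 55)) + 44016)/(17628 + B(184)) = ((4891 + 21580)/(696 + (44 - 1*55)) + 44016)/(17628 - 12*184) = (26471/(696 + (44 - 55)) + 44016)/(17628 - 2208) = (26471/(696 - 11) + 44016)/15420 = (26471/685 + 44016)*(1/15420) = (30177431/685)*(1/15420) = 30177431/10562700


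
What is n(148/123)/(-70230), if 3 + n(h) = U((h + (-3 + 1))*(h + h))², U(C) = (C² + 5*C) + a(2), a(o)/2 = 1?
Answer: -643988059077089953/3679286101696902132630 ≈ -0.00017503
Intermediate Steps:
a(o) = 2 (a(o) = 2*1 = 2)
U(C) = 2 + C² + 5*C (U(C) = (C² + 5*C) + 2 = 2 + C² + 5*C)
n(h) = -3 + (2 + 4*h²*(-2 + h)² + 10*h*(-2 + h))² (n(h) = -3 + (2 + ((h + (-3 + 1))*(h + h))² + 5*((h + (-3 + 1))*(h + h)))² = -3 + (2 + ((h - 2)*(2*h))² + 5*((h - 2)*(2*h)))² = -3 + (2 + ((-2 + h)*(2*h))² + 5*((-2 + h)*(2*h)))² = -3 + (2 + (2*h*(-2 + h))² + 5*(2*h*(-2 + h)))² = -3 + (2 + 4*h²*(-2 + h)² + 10*h*(-2 + h))²)
n(148/123)/(-70230) = (-3 + 4*(1 + 2*(148/123)²*(-2 + 148/123)² + 5*(148/123)*(-2 + 148/123))²)/(-70230) = (-3 + 4*(1 + 2*(148*(1/123))²*(-2 + 148*(1/123))² + 5*(148*(1/123))*(-2 + 148*(1/123)))²)*(-1/70230) = (-3 + 4*(1 + 2*(148/123)²*(-2 + 148/123)² + 5*(148/123)*(-2 + 148/123))²)*(-1/70230) = (-3 + 4*(1 + 2*(21904/15129)*(-98/123)² + 5*(148/123)*(-98/123))²)*(-1/70230) = (-3 + 4*(1 + 2*(21904/15129)*(9604/15129) - 72520/15129)²)*(-1/70230) = (-3 + 4*(1 + 420732032/228886641 - 72520/15129)²)*(-1/70230) = (-3 + 4*(-447536407/228886641)²)*(-1/70230) = (-3 + 4*(200288835590469649/52389094428262881))*(-1/70230) = (-3 + 801155342361878596/52389094428262881)*(-1/70230) = (643988059077089953/52389094428262881)*(-1/70230) = -643988059077089953/3679286101696902132630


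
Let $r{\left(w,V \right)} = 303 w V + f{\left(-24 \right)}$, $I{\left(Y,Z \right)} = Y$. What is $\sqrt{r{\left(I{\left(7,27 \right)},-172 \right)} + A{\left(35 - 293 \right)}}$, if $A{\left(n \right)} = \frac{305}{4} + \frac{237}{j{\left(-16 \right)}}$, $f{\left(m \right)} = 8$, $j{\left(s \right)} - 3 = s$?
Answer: $\frac{i \sqrt{246568283}}{26} \approx 603.94 i$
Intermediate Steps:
$j{\left(s \right)} = 3 + s$
$A{\left(n \right)} = \frac{3017}{52}$ ($A{\left(n \right)} = \frac{305}{4} + \frac{237}{3 - 16} = 305 \cdot \frac{1}{4} + \frac{237}{-13} = \frac{305}{4} + 237 \left(- \frac{1}{13}\right) = \frac{305}{4} - \frac{237}{13} = \frac{3017}{52}$)
$r{\left(w,V \right)} = 8 + 303 V w$ ($r{\left(w,V \right)} = 303 w V + 8 = 303 V w + 8 = 8 + 303 V w$)
$\sqrt{r{\left(I{\left(7,27 \right)},-172 \right)} + A{\left(35 - 293 \right)}} = \sqrt{\left(8 + 303 \left(-172\right) 7\right) + \frac{3017}{52}} = \sqrt{\left(8 - 364812\right) + \frac{3017}{52}} = \sqrt{-364804 + \frac{3017}{52}} = \sqrt{- \frac{18966791}{52}} = \frac{i \sqrt{246568283}}{26}$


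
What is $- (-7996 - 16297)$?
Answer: $24293$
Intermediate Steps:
$- (-7996 - 16297) = \left(-1\right) \left(-24293\right) = 24293$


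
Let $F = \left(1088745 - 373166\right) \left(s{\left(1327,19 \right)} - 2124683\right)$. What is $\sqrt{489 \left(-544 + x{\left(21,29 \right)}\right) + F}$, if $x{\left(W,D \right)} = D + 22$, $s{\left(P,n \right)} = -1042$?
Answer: $6 i \sqrt{42253455857} \approx 1.2333 \cdot 10^{6} i$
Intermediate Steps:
$x{\left(W,D \right)} = 22 + D$
$F = -1521124169775$ ($F = \left(1088745 - 373166\right) \left(-1042 - 2124683\right) = 715579 \left(-2125725\right) = -1521124169775$)
$\sqrt{489 \left(-544 + x{\left(21,29 \right)}\right) + F} = \sqrt{489 \left(-544 + \left(22 + 29\right)\right) - 1521124169775} = \sqrt{489 \left(-544 + 51\right) - 1521124169775} = \sqrt{489 \left(-493\right) - 1521124169775} = \sqrt{-241077 - 1521124169775} = \sqrt{-1521124410852} = 6 i \sqrt{42253455857}$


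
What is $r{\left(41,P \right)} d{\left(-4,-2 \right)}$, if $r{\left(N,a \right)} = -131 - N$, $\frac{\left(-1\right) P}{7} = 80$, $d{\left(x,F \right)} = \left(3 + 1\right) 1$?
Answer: $-688$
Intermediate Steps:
$d{\left(x,F \right)} = 4$ ($d{\left(x,F \right)} = 4 \cdot 1 = 4$)
$P = -560$ ($P = \left(-7\right) 80 = -560$)
$r{\left(41,P \right)} d{\left(-4,-2 \right)} = \left(-131 - 41\right) 4 = \left(-172\right) 4 = -688$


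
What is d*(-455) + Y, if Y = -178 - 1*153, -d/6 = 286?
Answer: 780449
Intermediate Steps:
d = -1716 (d = -6*286 = -1716)
Y = -331 (Y = -178 - 153 = -331)
d*(-455) + Y = -1716*(-455) - 331 = 780780 - 331 = 780449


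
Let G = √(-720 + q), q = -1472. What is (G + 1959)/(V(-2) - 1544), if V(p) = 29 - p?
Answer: -1959/1513 - 4*I*√137/1513 ≈ -1.2948 - 0.030944*I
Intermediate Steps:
G = 4*I*√137 (G = √(-720 - 1472) = √(-2192) = 4*I*√137 ≈ 46.819*I)
(G + 1959)/(V(-2) - 1544) = (4*I*√137 + 1959)/((29 - 1*(-2)) - 1544) = (1959 + 4*I*√137)/((29 + 2) - 1544) = (1959 + 4*I*√137)/(31 - 1544) = (1959 + 4*I*√137)/(-1513) = (1959 + 4*I*√137)*(-1/1513) = -1959/1513 - 4*I*√137/1513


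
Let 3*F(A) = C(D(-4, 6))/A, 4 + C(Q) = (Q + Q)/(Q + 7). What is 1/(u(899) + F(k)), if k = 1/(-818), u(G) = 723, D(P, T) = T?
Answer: 39/60917 ≈ 0.00064022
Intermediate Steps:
C(Q) = -4 + 2*Q/(7 + Q) (C(Q) = -4 + (Q + Q)/(Q + 7) = -4 + (2*Q)/(7 + Q) = -4 + 2*Q/(7 + Q))
k = -1/818 ≈ -0.0012225
F(A) = -40/(39*A) (F(A) = ((2*(-14 - 1*6)/(7 + 6))/A)/3 = ((2*(-14 - 6)/13)/A)/3 = ((2*(1/13)*(-20))/A)/3 = (-40/(13*A))/3 = -40/(39*A))
1/(u(899) + F(k)) = 1/(723 - 40/(39*(-1/818))) = 1/(723 - 40/39*(-818)) = 1/(723 + 32720/39) = 1/(60917/39) = 39/60917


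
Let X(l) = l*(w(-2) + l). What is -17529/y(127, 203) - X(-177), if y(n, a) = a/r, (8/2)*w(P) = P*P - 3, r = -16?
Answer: -24281361/812 ≈ -29903.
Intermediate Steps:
w(P) = -3/4 + P**2/4 (w(P) = (P*P - 3)/4 = (P**2 - 3)/4 = (-3 + P**2)/4 = -3/4 + P**2/4)
X(l) = l*(1/4 + l) (X(l) = l*((-3/4 + (1/4)*(-2)**2) + l) = l*((-3/4 + (1/4)*4) + l) = l*((-3/4 + 1) + l) = l*(1/4 + l))
y(n, a) = -a/16 (y(n, a) = a/(-16) = a*(-1/16) = -a/16)
-17529/y(127, 203) - X(-177) = -17529/((-1/16*203)) - (-177)*(1/4 - 177) = -17529/(-203/16) - (-177)*(-707)/4 = -17529*(-16/203) - 1*125139/4 = 280464/203 - 125139/4 = -24281361/812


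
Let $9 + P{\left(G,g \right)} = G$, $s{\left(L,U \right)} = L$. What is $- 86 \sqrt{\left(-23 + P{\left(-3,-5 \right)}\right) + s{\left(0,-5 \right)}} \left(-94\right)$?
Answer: $8084 i \sqrt{35} \approx 47826.0 i$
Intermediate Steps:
$P{\left(G,g \right)} = -9 + G$
$- 86 \sqrt{\left(-23 + P{\left(-3,-5 \right)}\right) + s{\left(0,-5 \right)}} \left(-94\right) = - 86 \sqrt{\left(-23 - 12\right) + 0} \left(-94\right) = - 86 \sqrt{-35 + 0} \left(-94\right) = - 86 \sqrt{-35} \left(-94\right) = - 86 i \sqrt{35} \left(-94\right) = 8084 i \sqrt{35}$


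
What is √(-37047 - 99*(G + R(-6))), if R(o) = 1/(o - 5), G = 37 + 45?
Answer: 2*I*√11289 ≈ 212.5*I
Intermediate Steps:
G = 82
R(o) = 1/(-5 + o)
√(-37047 - 99*(G + R(-6))) = √(-37047 - 99*(82 + 1/(-5 - 6))) = √(-37047 - 99*(82 + 1/(-11))) = √(-37047 - 99*(82 - 1/11)) = √(-37047 - 99*901/11) = √(-37047 - 8109) = √(-45156) = 2*I*√11289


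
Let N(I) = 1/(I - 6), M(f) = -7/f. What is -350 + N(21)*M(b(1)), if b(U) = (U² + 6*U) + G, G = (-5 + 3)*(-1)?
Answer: -47257/135 ≈ -350.05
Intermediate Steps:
G = 2 (G = -2*(-1) = 2)
b(U) = 2 + U² + 6*U (b(U) = (U² + 6*U) + 2 = 2 + U² + 6*U)
N(I) = 1/(-6 + I)
-350 + N(21)*M(b(1)) = -350 + (-7/(2 + 1² + 6*1))/(-6 + 21) = -350 + (-7/(2 + 1 + 6))/15 = -350 + (-7/9)/15 = -350 + (-7*⅑)/15 = -350 + (1/15)*(-7/9) = -350 - 7/135 = -47257/135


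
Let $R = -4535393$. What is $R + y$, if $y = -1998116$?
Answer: $-6533509$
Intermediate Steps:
$R + y = -4535393 - 1998116 = -6533509$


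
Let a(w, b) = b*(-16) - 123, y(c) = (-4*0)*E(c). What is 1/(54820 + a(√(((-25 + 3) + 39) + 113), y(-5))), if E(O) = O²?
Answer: 1/54697 ≈ 1.8283e-5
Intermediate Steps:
y(c) = 0 (y(c) = (-4*0)*c² = 0*c² = 0)
a(w, b) = -123 - 16*b (a(w, b) = -16*b - 123 = -123 - 16*b)
1/(54820 + a(√(((-25 + 3) + 39) + 113), y(-5))) = 1/(54820 + (-123 - 16*0)) = 1/(54820 + (-123 + 0)) = 1/(54820 - 123) = 1/54697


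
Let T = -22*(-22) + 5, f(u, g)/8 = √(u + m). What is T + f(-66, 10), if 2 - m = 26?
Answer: 489 + 24*I*√10 ≈ 489.0 + 75.895*I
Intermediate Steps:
m = -24 (m = 2 - 1*26 = 2 - 26 = -24)
f(u, g) = 8*√(-24 + u) (f(u, g) = 8*√(u - 24) = 8*√(-24 + u))
T = 489 (T = 484 + 5 = 489)
T + f(-66, 10) = 489 + 8*√(-24 - 66) = 489 + 8*√(-90) = 489 + 8*(3*I*√10) = 489 + 24*I*√10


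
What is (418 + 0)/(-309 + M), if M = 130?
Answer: -418/179 ≈ -2.3352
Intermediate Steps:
(418 + 0)/(-309 + M) = (418 + 0)/(-309 + 130) = 418/(-179) = 418*(-1/179) = -418/179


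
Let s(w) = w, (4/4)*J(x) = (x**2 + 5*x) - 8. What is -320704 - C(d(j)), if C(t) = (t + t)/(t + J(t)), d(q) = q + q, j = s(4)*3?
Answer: -28542662/89 ≈ -3.2070e+5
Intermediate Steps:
J(x) = -8 + x**2 + 5*x (J(x) = (x**2 + 5*x) - 8 = -8 + x**2 + 5*x)
j = 12 (j = 4*3 = 12)
d(q) = 2*q
C(t) = 2*t/(-8 + t**2 + 6*t) (C(t) = (t + t)/(t + (-8 + t**2 + 5*t)) = (2*t)/(-8 + t**2 + 6*t) = 2*t/(-8 + t**2 + 6*t))
-320704 - C(d(j)) = -320704 - 2*2*12/(-8 + (2*12)**2 + 6*(2*12)) = -320704 - 2*24/(-8 + 24**2 + 6*24) = -320704 - 2*24/(-8 + 576 + 144) = -320704 - 2*24/712 = -320704 - 1*6/89 = -320704 - 6/89 = -28542662/89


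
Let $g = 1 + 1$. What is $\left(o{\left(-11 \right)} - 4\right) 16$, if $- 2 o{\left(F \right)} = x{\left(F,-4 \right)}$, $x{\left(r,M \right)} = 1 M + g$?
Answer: $-48$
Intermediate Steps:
$g = 2$
$x{\left(r,M \right)} = 2 + M$ ($x{\left(r,M \right)} = 1 M + 2 = M + 2 = 2 + M$)
$o{\left(F \right)} = 1$ ($o{\left(F \right)} = - \frac{2 - 4}{2} = \left(- \frac{1}{2}\right) \left(-2\right) = 1$)
$\left(o{\left(-11 \right)} - 4\right) 16 = \left(1 - 4\right) 16 = \left(-3\right) 16 = -48$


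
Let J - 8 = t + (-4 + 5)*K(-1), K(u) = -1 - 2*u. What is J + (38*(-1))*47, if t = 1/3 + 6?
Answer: -5312/3 ≈ -1770.7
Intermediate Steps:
t = 19/3 (t = (⅓)*1 + 6 = ⅓ + 6 = 19/3 ≈ 6.3333)
J = 46/3 (J = 8 + (19/3 + (-4 + 5)*(-1 - 2*(-1))) = 8 + (19/3 + 1*(-1 + 2)) = 8 + (19/3 + 1*1) = 8 + (19/3 + 1) = 8 + 22/3 = 46/3 ≈ 15.333)
J + (38*(-1))*47 = 46/3 + (38*(-1))*47 = 46/3 - 38*47 = 46/3 - 1786 = -5312/3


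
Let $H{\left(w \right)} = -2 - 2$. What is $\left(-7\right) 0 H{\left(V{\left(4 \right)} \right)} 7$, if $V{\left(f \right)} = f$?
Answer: $0$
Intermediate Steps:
$H{\left(w \right)} = -4$
$\left(-7\right) 0 H{\left(V{\left(4 \right)} \right)} 7 = \left(-7\right) 0 \left(-4\right) 7 = 0 \left(-4\right) 7 = 0 \cdot 7 = 0$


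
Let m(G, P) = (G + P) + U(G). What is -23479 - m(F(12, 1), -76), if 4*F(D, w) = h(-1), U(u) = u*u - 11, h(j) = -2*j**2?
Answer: -93567/4 ≈ -23392.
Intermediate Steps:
U(u) = -11 + u**2 (U(u) = u**2 - 11 = -11 + u**2)
F(D, w) = -1/2 (F(D, w) = (-2*(-1)**2)/4 = (-2*1)/4 = (1/4)*(-2) = -1/2)
m(G, P) = -11 + G + P + G**2 (m(G, P) = (G + P) + (-11 + G**2) = -11 + G + P + G**2)
-23479 - m(F(12, 1), -76) = -23479 - (-11 - 1/2 - 76 + (-1/2)**2) = -23479 - (-11 - 1/2 - 76 + 1/4) = -23479 - 1*(-349/4) = -23479 + 349/4 = -93567/4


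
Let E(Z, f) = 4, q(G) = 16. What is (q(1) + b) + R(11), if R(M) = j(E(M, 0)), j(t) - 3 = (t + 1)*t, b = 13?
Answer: 52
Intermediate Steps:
j(t) = 3 + t*(1 + t) (j(t) = 3 + (t + 1)*t = 3 + (1 + t)*t = 3 + t*(1 + t))
R(M) = 23 (R(M) = 3 + 4 + 4² = 3 + 4 + 16 = 23)
(q(1) + b) + R(11) = (16 + 13) + 23 = 29 + 23 = 52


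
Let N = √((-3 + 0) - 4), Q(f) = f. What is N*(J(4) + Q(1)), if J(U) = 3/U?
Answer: 7*I*√7/4 ≈ 4.6301*I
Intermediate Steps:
N = I*√7 (N = √(-3 - 4) = √(-7) = I*√7 ≈ 2.6458*I)
N*(J(4) + Q(1)) = (I*√7)*(3/4 + 1) = (I*√7)*(3*(¼) + 1) = (I*√7)*(¾ + 1) = (I*√7)*(7/4) = 7*I*√7/4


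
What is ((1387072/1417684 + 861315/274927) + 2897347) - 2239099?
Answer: 64140021391457767/97439902267 ≈ 6.5825e+5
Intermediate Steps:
((1387072/1417684 + 861315/274927) + 2897347) - 2239099 = ((1387072*(1/1417684) + 861315*(1/274927)) + 2897347) - 2239099 = ((346768/354421 + 861315/274927) + 2897347) - 2239099 = (400604009551/97439902267 + 2897347) - 2239099 = 282317609117595200/97439902267 - 2239099 = 64140021391457767/97439902267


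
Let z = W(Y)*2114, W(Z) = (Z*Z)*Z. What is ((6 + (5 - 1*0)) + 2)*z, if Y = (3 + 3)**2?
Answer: 1282200192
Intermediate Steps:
Y = 36 (Y = 6**2 = 36)
W(Z) = Z**3 (W(Z) = Z**2*Z = Z**3)
z = 98630784 (z = 36**3*2114 = 46656*2114 = 98630784)
((6 + (5 - 1*0)) + 2)*z = ((6 + (5 - 1*0)) + 2)*98630784 = ((6 + (5 + 0)) + 2)*98630784 = ((6 + 5) + 2)*98630784 = (11 + 2)*98630784 = 13*98630784 = 1282200192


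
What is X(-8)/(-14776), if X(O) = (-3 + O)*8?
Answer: 11/1847 ≈ 0.0059556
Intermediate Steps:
X(O) = -24 + 8*O
X(-8)/(-14776) = (-24 + 8*(-8))/(-14776) = (-24 - 64)*(-1/14776) = -88*(-1/14776) = 11/1847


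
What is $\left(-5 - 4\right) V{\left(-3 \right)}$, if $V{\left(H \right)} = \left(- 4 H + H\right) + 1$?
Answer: $-90$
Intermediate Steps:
$V{\left(H \right)} = 1 - 3 H$ ($V{\left(H \right)} = - 3 H + 1 = 1 - 3 H$)
$\left(-5 - 4\right) V{\left(-3 \right)} = \left(-5 - 4\right) \left(1 - -9\right) = - 9 \left(1 + 9\right) = \left(-9\right) 10 = -90$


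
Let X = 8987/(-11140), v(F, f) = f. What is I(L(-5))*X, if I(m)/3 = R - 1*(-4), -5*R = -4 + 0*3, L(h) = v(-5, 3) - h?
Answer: -161766/13925 ≈ -11.617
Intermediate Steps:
L(h) = 3 - h
R = ⅘ (R = -(-4 + 0*3)/5 = -(-4 + 0)/5 = -⅕*(-4) = ⅘ ≈ 0.80000)
I(m) = 72/5 (I(m) = 3*(⅘ - 1*(-4)) = 3*(⅘ + 4) = 3*(24/5) = 72/5)
X = -8987/11140 (X = 8987*(-1/11140) = -8987/11140 ≈ -0.80673)
I(L(-5))*X = (72/5)*(-8987/11140) = -161766/13925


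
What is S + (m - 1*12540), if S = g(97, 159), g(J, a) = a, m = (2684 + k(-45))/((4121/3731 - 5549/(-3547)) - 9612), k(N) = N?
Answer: -121116021794557/9782193306 ≈ -12381.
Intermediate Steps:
m = -2686472971/9782193306 (m = (2684 - 45)/((4121/3731 - 5549/(-3547)) - 9612) = 2639/((4121*(1/3731) - 5549*(-1/3547)) - 9612) = 2639/((317/287 + 5549/3547) - 9612) = 2639/(2716962/1017989 - 9612) = 2639/(-9782193306/1017989) = 2639*(-1017989/9782193306) = -2686472971/9782193306 ≈ -0.27463)
S = 159
S + (m - 1*12540) = 159 + (-2686472971/9782193306 - 1*12540) = 159 + (-2686472971/9782193306 - 12540) = 159 - 122671390530211/9782193306 = -121116021794557/9782193306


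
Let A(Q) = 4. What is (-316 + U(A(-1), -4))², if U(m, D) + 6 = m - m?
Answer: 103684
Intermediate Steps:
U(m, D) = -6 (U(m, D) = -6 + (m - m) = -6 + 0 = -6)
(-316 + U(A(-1), -4))² = (-316 - 6)² = (-322)² = 103684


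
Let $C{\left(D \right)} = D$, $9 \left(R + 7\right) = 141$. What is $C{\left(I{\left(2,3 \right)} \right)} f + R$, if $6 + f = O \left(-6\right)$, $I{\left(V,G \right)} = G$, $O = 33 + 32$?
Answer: $- \frac{3538}{3} \approx -1179.3$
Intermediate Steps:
$R = \frac{26}{3}$ ($R = -7 + \frac{1}{9} \cdot 141 = -7 + \frac{47}{3} = \frac{26}{3} \approx 8.6667$)
$O = 65$
$f = -396$ ($f = -6 + 65 \left(-6\right) = -6 - 390 = -396$)
$C{\left(I{\left(2,3 \right)} \right)} f + R = 3 \left(-396\right) + \frac{26}{3} = -1188 + \frac{26}{3} = - \frac{3538}{3}$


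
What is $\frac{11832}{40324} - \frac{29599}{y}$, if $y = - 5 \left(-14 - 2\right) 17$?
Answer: $- \frac{17315567}{806480} \approx -21.471$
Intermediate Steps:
$y = 1360$ ($y = \left(-5\right) \left(-16\right) 17 = 80 \cdot 17 = 1360$)
$\frac{11832}{40324} - \frac{29599}{y} = \frac{11832}{40324} - \frac{29599}{1360} = 11832 \cdot \frac{1}{40324} - \frac{29599}{1360} = \frac{174}{593} - \frac{29599}{1360} = - \frac{17315567}{806480}$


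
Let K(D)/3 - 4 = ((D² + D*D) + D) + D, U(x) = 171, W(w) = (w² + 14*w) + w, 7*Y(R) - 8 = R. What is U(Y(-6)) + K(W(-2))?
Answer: 4083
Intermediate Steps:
Y(R) = 8/7 + R/7
W(w) = w² + 15*w
K(D) = 12 + 6*D + 6*D² (K(D) = 12 + 3*(((D² + D*D) + D) + D) = 12 + 3*(((D² + D²) + D) + D) = 12 + 3*((2*D² + D) + D) = 12 + 3*((D + 2*D²) + D) = 12 + 3*(2*D + 2*D²) = 12 + (6*D + 6*D²) = 12 + 6*D + 6*D²)
U(Y(-6)) + K(W(-2)) = 171 + (12 + 6*(-2*(15 - 2)) + 6*(-2*(15 - 2))²) = 171 + (12 + 6*(-2*13) + 6*(-2*13)²) = 171 + (12 + 6*(-26) + 6*(-26)²) = 171 + (12 - 156 + 6*676) = 171 + (12 - 156 + 4056) = 171 + 3912 = 4083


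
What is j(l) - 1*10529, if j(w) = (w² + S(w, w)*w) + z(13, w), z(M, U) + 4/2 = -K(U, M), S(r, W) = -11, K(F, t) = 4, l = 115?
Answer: 1425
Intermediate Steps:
z(M, U) = -6 (z(M, U) = -2 - 1*4 = -2 - 4 = -6)
j(w) = -6 + w² - 11*w (j(w) = (w² - 11*w) - 6 = -6 + w² - 11*w)
j(l) - 1*10529 = (-6 + 115² - 11*115) - 1*10529 = (-6 + 13225 - 1265) - 10529 = 11954 - 10529 = 1425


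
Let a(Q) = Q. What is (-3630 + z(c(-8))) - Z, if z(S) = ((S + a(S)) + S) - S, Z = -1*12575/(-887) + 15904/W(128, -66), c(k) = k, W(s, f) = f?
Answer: -100083617/29271 ≈ -3419.2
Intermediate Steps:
Z = -6638449/29271 (Z = -1*12575/(-887) + 15904/(-66) = -12575*(-1/887) + 15904*(-1/66) = 12575/887 - 7952/33 = -6638449/29271 ≈ -226.79)
z(S) = 2*S (z(S) = ((S + S) + S) - S = (2*S + S) - S = 3*S - S = 2*S)
(-3630 + z(c(-8))) - Z = (-3630 + 2*(-8)) - 1*(-6638449/29271) = (-3630 - 16) + 6638449/29271 = -3646 + 6638449/29271 = -100083617/29271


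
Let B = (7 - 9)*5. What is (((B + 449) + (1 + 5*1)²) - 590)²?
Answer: 13225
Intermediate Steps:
B = -10 (B = -2*5 = -10)
(((B + 449) + (1 + 5*1)²) - 590)² = (((-10 + 449) + (1 + 5*1)²) - 590)² = ((439 + (1 + 5)²) - 590)² = ((439 + 6²) - 590)² = ((439 + 36) - 590)² = (475 - 590)² = (-115)² = 13225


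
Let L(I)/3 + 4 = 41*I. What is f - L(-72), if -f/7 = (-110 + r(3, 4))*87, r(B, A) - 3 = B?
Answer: 72204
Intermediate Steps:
r(B, A) = 3 + B
f = 63336 (f = -7*(-110 + (3 + 3))*87 = -7*(-110 + 6)*87 = -(-728)*87 = -7*(-9048) = 63336)
L(I) = -12 + 123*I (L(I) = -12 + 3*(41*I) = -12 + 123*I)
f - L(-72) = 63336 - (-12 + 123*(-72)) = 63336 - (-12 - 8856) = 63336 - 1*(-8868) = 63336 + 8868 = 72204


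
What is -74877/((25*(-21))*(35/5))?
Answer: 24959/1225 ≈ 20.375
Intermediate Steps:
-74877/((25*(-21))*(35/5)) = -74877/((-18375/5)) = -74877/((-525*7)) = -74877/(-3675) = -74877*(-1/3675) = 24959/1225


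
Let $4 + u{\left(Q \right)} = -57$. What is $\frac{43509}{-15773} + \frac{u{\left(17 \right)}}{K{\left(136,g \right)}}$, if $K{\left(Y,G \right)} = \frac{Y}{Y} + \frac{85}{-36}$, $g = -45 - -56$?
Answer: $\frac{32505567}{772877} \approx 42.058$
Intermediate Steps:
$g = 11$ ($g = -45 + 56 = 11$)
$K{\left(Y,G \right)} = - \frac{49}{36}$ ($K{\left(Y,G \right)} = 1 + 85 \left(- \frac{1}{36}\right) = 1 - \frac{85}{36} = - \frac{49}{36}$)
$u{\left(Q \right)} = -61$ ($u{\left(Q \right)} = -4 - 57 = -61$)
$\frac{43509}{-15773} + \frac{u{\left(17 \right)}}{K{\left(136,g \right)}} = \frac{43509}{-15773} - \frac{61}{- \frac{49}{36}} = 43509 \left(- \frac{1}{15773}\right) - - \frac{2196}{49} = - \frac{43509}{15773} + \frac{2196}{49} = \frac{32505567}{772877}$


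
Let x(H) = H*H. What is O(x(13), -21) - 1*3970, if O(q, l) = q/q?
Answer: -3969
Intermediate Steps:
x(H) = H**2
O(q, l) = 1
O(x(13), -21) - 1*3970 = 1 - 1*3970 = 1 - 3970 = -3969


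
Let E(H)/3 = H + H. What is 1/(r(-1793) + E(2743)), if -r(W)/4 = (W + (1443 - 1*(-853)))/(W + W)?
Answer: 1793/29510200 ≈ 6.0759e-5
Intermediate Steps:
r(W) = -2*(2296 + W)/W (r(W) = -4*(W + (1443 - 1*(-853)))/(W + W) = -4*(W + (1443 + 853))/(2*W) = -4*(W + 2296)*1/(2*W) = -4*(2296 + W)*1/(2*W) = -2*(2296 + W)/W)
E(H) = 6*H (E(H) = 3*(H + H) = 3*(2*H) = 6*H)
1/(r(-1793) + E(2743)) = 1/((-2 - 4592/(-1793)) + 6*2743) = 1/((-2 - 4592*(-1/1793)) + 16458) = 1/((-2 + 4592/1793) + 16458) = 1/(1006/1793 + 16458) = 1/(29510200/1793) = 1793/29510200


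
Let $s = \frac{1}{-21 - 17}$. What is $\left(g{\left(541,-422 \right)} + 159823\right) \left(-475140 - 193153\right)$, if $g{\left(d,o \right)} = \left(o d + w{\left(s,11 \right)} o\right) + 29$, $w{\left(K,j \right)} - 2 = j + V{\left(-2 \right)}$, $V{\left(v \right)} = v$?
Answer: $48846871956$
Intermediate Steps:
$s = - \frac{1}{38}$ ($s = \frac{1}{-38} = - \frac{1}{38} \approx -0.026316$)
$w{\left(K,j \right)} = j$ ($w{\left(K,j \right)} = 2 + \left(j - 2\right) = 2 + \left(-2 + j\right) = j$)
$g{\left(d,o \right)} = 29 + 11 o + d o$ ($g{\left(d,o \right)} = \left(o d + 11 o\right) + 29 = \left(d o + 11 o\right) + 29 = \left(11 o + d o\right) + 29 = 29 + 11 o + d o$)
$\left(g{\left(541,-422 \right)} + 159823\right) \left(-475140 - 193153\right) = \left(\left(29 + 11 \left(-422\right) + 541 \left(-422\right)\right) + 159823\right) \left(-475140 - 193153\right) = \left(\left(29 - 4642 - 228302\right) + 159823\right) \left(-668293\right) = \left(-232915 + 159823\right) \left(-668293\right) = \left(-73092\right) \left(-668293\right) = 48846871956$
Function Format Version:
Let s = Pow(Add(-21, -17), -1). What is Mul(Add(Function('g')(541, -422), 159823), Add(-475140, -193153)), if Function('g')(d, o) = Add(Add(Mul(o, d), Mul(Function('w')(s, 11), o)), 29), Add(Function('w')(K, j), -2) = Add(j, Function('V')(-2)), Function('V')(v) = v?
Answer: 48846871956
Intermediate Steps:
s = Rational(-1, 38) (s = Pow(-38, -1) = Rational(-1, 38) ≈ -0.026316)
Function('w')(K, j) = j (Function('w')(K, j) = Add(2, Add(j, -2)) = Add(2, Add(-2, j)) = j)
Function('g')(d, o) = Add(29, Mul(11, o), Mul(d, o)) (Function('g')(d, o) = Add(Add(Mul(o, d), Mul(11, o)), 29) = Add(Add(Mul(d, o), Mul(11, o)), 29) = Add(Add(Mul(11, o), Mul(d, o)), 29) = Add(29, Mul(11, o), Mul(d, o)))
Mul(Add(Function('g')(541, -422), 159823), Add(-475140, -193153)) = Mul(Add(Add(29, Mul(11, -422), Mul(541, -422)), 159823), Add(-475140, -193153)) = Mul(Add(Add(29, -4642, -228302), 159823), -668293) = Mul(Add(-232915, 159823), -668293) = Mul(-73092, -668293) = 48846871956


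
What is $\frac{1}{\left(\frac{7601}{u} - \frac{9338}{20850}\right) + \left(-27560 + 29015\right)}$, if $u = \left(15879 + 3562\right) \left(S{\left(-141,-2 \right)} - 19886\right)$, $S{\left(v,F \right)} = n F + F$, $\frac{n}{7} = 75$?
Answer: $\frac{4243555234650}{6172472244308123} \approx 0.0006875$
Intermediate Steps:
$n = 525$ ($n = 7 \cdot 75 = 525$)
$S{\left(v,F \right)} = 526 F$ ($S{\left(v,F \right)} = 525 F + F = 526 F$)
$u = -407055658$ ($u = \left(15879 + 3562\right) \left(526 \left(-2\right) - 19886\right) = 19441 \left(-1052 - 19886\right) = 19441 \left(-20938\right) = -407055658$)
$\frac{1}{\left(\frac{7601}{u} - \frac{9338}{20850}\right) + \left(-27560 + 29015\right)} = \frac{1}{\left(\frac{7601}{-407055658} - \frac{9338}{20850}\right) + \left(-27560 + 29015\right)} = \frac{1}{\left(7601 \left(- \frac{1}{407055658}\right) - \frac{4669}{10425}\right) + 1455} = \frac{1}{\left(- \frac{7601}{407055658} - \frac{4669}{10425}\right) + 1455} = \frac{1}{- \frac{1900622107627}{4243555234650} + 1455} = \frac{1}{\frac{6172472244308123}{4243555234650}} = \frac{4243555234650}{6172472244308123}$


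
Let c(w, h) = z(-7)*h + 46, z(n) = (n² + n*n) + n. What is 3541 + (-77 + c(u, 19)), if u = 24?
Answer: 5239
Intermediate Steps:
z(n) = n + 2*n² (z(n) = (n² + n²) + n = 2*n² + n = n + 2*n²)
c(w, h) = 46 + 91*h (c(w, h) = (-7*(1 + 2*(-7)))*h + 46 = (-7*(1 - 14))*h + 46 = (-7*(-13))*h + 46 = 91*h + 46 = 46 + 91*h)
3541 + (-77 + c(u, 19)) = 3541 + (-77 + (46 + 91*19)) = 3541 + (-77 + (46 + 1729)) = 3541 + (-77 + 1775) = 3541 + 1698 = 5239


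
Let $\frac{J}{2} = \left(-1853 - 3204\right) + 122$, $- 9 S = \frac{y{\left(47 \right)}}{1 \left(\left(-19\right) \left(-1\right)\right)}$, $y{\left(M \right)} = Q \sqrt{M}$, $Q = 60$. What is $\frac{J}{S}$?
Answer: $\frac{1197 \sqrt{47}}{2} \approx 4103.1$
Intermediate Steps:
$y{\left(M \right)} = 60 \sqrt{M}$
$S = - \frac{20 \sqrt{47}}{57}$ ($S = - \frac{60 \sqrt{47} \frac{1}{1 \left(\left(-19\right) \left(-1\right)\right)}}{9} = - \frac{60 \sqrt{47} \frac{1}{1 \cdot 19}}{9} = - \frac{60 \sqrt{47} \cdot \frac{1}{19}}{9} = - \frac{\frac{60}{19} \sqrt{47}}{9} = - \frac{20 \sqrt{47}}{57} \approx -2.4055$)
$J = -9870$ ($J = 2 \left(\left(-1853 - 3204\right) + 122\right) = 2 \left(-5057 + 122\right) = 2 \left(-4935\right) = -9870$)
$\frac{J}{S} = - \frac{9870}{\left(- \frac{20}{57}\right) \sqrt{47}} = - 9870 \left(- \frac{57 \sqrt{47}}{940}\right) = \frac{1197 \sqrt{47}}{2}$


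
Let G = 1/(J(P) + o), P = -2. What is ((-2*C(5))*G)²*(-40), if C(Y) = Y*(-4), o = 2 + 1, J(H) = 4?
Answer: -64000/49 ≈ -1306.1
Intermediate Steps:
o = 3
C(Y) = -4*Y
G = ⅐ (G = 1/(4 + 3) = 1/7 = ⅐ ≈ 0.14286)
((-2*C(5))*G)²*(-40) = (-(-8)*5*(⅐))²*(-40) = (-2*(-20)*(⅐))²*(-40) = (40*(⅐))²*(-40) = (40/7)²*(-40) = (1600/49)*(-40) = -64000/49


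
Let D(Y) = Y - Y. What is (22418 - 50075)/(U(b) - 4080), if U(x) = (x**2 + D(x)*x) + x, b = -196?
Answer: -9219/11380 ≈ -0.81011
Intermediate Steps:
D(Y) = 0
U(x) = x + x**2 (U(x) = (x**2 + 0*x) + x = (x**2 + 0) + x = x**2 + x = x + x**2)
(22418 - 50075)/(U(b) - 4080) = (22418 - 50075)/(-196*(1 - 196) - 4080) = -27657/(-196*(-195) - 4080) = -27657/(38220 - 4080) = -27657/34140 = -27657*1/34140 = -9219/11380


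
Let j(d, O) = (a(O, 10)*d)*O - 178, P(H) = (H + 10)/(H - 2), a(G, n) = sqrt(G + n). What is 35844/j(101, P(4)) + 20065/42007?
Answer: 437879659309/355620718243 + 25341708*sqrt(17)/8465749 ≈ 13.574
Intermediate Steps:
P(H) = (10 + H)/(-2 + H)
j(d, O) = -178 + O*d*sqrt(10 + O) (j(d, O) = (sqrt(O + 10)*d)*O - 178 = (sqrt(10 + O)*d)*O - 178 = (d*sqrt(10 + O))*O - 178 = O*d*sqrt(10 + O) - 178 = -178 + O*d*sqrt(10 + O))
35844/j(101, P(4)) + 20065/42007 = 35844/(-178 + ((10 + 4)/(-2 + 4))*101*sqrt(10 + (10 + 4)/(-2 + 4))) + 20065/42007 = 35844/(-178 + (14/2)*101*sqrt(10 + 14/2)) + 20065*(1/42007) = 35844/(-178 + ((1/2)*14)*101*sqrt(10 + (1/2)*14)) + 20065/42007 = 35844/(-178 + 7*101*sqrt(10 + 7)) + 20065/42007 = 35844/(-178 + 7*101*sqrt(17)) + 20065/42007 = 35844/(-178 + 707*sqrt(17)) + 20065/42007 = 20065/42007 + 35844/(-178 + 707*sqrt(17))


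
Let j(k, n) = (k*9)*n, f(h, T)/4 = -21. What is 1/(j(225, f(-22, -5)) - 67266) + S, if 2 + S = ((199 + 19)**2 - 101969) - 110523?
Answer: -39158269021/237366 ≈ -1.6497e+5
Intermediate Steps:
f(h, T) = -84 (f(h, T) = 4*(-21) = -84)
j(k, n) = 9*k*n (j(k, n) = (9*k)*n = 9*k*n)
S = -164970 (S = -2 + (((199 + 19)**2 - 101969) - 110523) = -2 + ((218**2 - 101969) - 110523) = -2 + ((47524 - 101969) - 110523) = -2 + (-54445 - 110523) = -2 - 164968 = -164970)
1/(j(225, f(-22, -5)) - 67266) + S = 1/(9*225*(-84) - 67266) - 164970 = 1/(-170100 - 67266) - 164970 = 1/(-237366) - 164970 = -1/237366 - 164970 = -39158269021/237366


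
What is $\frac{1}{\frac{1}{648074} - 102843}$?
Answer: $- \frac{648074}{66649874381} \approx -9.7236 \cdot 10^{-6}$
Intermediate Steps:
$\frac{1}{\frac{1}{648074} - 102843} = \frac{1}{- \frac{66649874381}{648074}} = - \frac{648074}{66649874381}$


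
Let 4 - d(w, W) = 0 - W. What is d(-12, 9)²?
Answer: 169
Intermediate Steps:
d(w, W) = 4 + W (d(w, W) = 4 - (0 - W) = 4 - (-1)*W = 4 + W)
d(-12, 9)² = (4 + 9)² = 13² = 169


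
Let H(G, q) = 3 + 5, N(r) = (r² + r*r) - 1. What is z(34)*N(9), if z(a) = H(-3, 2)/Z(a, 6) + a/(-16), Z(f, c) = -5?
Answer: -23989/40 ≈ -599.72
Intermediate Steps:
N(r) = -1 + 2*r² (N(r) = (r² + r²) - 1 = 2*r² - 1 = -1 + 2*r²)
H(G, q) = 8
z(a) = -8/5 - a/16 (z(a) = 8/(-5) + a/(-16) = 8*(-⅕) + a*(-1/16) = -8/5 - a/16)
z(34)*N(9) = (-8/5 - 1/16*34)*(-1 + 2*9²) = (-8/5 - 17/8)*(-1 + 2*81) = -149*(-1 + 162)/40 = -149/40*161 = -23989/40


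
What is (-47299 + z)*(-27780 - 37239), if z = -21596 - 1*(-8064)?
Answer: 3955170789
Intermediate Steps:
z = -13532 (z = -21596 + 8064 = -13532)
(-47299 + z)*(-27780 - 37239) = (-47299 - 13532)*(-27780 - 37239) = -60831*(-65019) = 3955170789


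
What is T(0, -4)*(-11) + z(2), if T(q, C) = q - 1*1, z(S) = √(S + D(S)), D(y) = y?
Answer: 13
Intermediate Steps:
z(S) = √2*√S (z(S) = √(S + S) = √(2*S) = √2*√S)
T(q, C) = -1 + q (T(q, C) = q - 1 = -1 + q)
T(0, -4)*(-11) + z(2) = (-1 + 0)*(-11) + √2*√2 = -1*(-11) + 2 = 11 + 2 = 13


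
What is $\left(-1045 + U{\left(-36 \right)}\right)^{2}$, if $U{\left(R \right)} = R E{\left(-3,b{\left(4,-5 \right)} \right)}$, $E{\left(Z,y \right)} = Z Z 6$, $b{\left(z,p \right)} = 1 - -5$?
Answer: $8934121$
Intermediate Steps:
$b{\left(z,p \right)} = 6$ ($b{\left(z,p \right)} = 1 + 5 = 6$)
$E{\left(Z,y \right)} = 6 Z^{2}$ ($E{\left(Z,y \right)} = Z^{2} \cdot 6 = 6 Z^{2}$)
$U{\left(R \right)} = 54 R$ ($U{\left(R \right)} = R 6 \left(-3\right)^{2} = R 6 \cdot 9 = R 54 = 54 R$)
$\left(-1045 + U{\left(-36 \right)}\right)^{2} = \left(-1045 + 54 \left(-36\right)\right)^{2} = \left(-1045 - 1944\right)^{2} = \left(-2989\right)^{2} = 8934121$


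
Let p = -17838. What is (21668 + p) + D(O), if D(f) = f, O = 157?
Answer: 3987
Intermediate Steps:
(21668 + p) + D(O) = (21668 - 17838) + 157 = 3830 + 157 = 3987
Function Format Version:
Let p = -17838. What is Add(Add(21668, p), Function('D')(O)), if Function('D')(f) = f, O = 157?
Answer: 3987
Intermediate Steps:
Add(Add(21668, p), Function('D')(O)) = Add(Add(21668, -17838), 157) = Add(3830, 157) = 3987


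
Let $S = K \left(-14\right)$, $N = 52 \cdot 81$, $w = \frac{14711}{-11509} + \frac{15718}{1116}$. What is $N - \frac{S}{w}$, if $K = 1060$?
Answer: $\frac{441699762996}{82240493} \approx 5370.8$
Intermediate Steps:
$w = \frac{82240493}{6422022}$ ($w = 14711 \left(- \frac{1}{11509}\right) + 15718 \cdot \frac{1}{1116} = - \frac{14711}{11509} + \frac{7859}{558} = \frac{82240493}{6422022} \approx 12.806$)
$N = 4212$
$S = -14840$ ($S = 1060 \left(-14\right) = -14840$)
$N - \frac{S}{w} = 4212 - - \frac{14840}{\frac{82240493}{6422022}} = 4212 - \left(-14840\right) \frac{6422022}{82240493} = 4212 - - \frac{95302806480}{82240493} = 4212 + \frac{95302806480}{82240493} = \frac{441699762996}{82240493}$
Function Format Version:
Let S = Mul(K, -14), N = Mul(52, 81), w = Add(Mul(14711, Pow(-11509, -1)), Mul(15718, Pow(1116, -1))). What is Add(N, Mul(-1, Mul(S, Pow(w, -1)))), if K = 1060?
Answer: Rational(441699762996, 82240493) ≈ 5370.8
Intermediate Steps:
w = Rational(82240493, 6422022) (w = Add(Mul(14711, Rational(-1, 11509)), Mul(15718, Rational(1, 1116))) = Add(Rational(-14711, 11509), Rational(7859, 558)) = Rational(82240493, 6422022) ≈ 12.806)
N = 4212
S = -14840 (S = Mul(1060, -14) = -14840)
Add(N, Mul(-1, Mul(S, Pow(w, -1)))) = Add(4212, Mul(-1, Mul(-14840, Pow(Rational(82240493, 6422022), -1)))) = Add(4212, Mul(-1, Mul(-14840, Rational(6422022, 82240493)))) = Add(4212, Mul(-1, Rational(-95302806480, 82240493))) = Add(4212, Rational(95302806480, 82240493)) = Rational(441699762996, 82240493)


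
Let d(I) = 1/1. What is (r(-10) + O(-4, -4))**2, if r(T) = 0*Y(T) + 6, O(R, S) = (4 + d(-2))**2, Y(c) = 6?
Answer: 961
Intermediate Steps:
d(I) = 1
O(R, S) = 25 (O(R, S) = (4 + 1)**2 = 5**2 = 25)
r(T) = 6 (r(T) = 0*6 + 6 = 0 + 6 = 6)
(r(-10) + O(-4, -4))**2 = (6 + 25)**2 = 31**2 = 961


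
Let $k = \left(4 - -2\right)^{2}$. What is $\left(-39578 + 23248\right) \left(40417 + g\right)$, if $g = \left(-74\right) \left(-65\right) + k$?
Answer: $-739144790$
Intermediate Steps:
$k = 36$ ($k = \left(4 + 2\right)^{2} = 6^{2} = 36$)
$g = 4846$ ($g = \left(-74\right) \left(-65\right) + 36 = 4810 + 36 = 4846$)
$\left(-39578 + 23248\right) \left(40417 + g\right) = \left(-39578 + 23248\right) \left(40417 + 4846\right) = \left(-16330\right) 45263 = -739144790$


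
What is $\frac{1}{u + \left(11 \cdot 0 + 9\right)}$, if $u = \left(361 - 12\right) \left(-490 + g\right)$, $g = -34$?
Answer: $- \frac{1}{182867} \approx -5.4685 \cdot 10^{-6}$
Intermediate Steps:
$u = -182876$ ($u = \left(361 - 12\right) \left(-490 - 34\right) = 349 \left(-524\right) = -182876$)
$\frac{1}{u + \left(11 \cdot 0 + 9\right)} = \frac{1}{-182876 + \left(11 \cdot 0 + 9\right)} = \frac{1}{-182876 + \left(0 + 9\right)} = \frac{1}{-182876 + 9} = \frac{1}{-182867} = - \frac{1}{182867}$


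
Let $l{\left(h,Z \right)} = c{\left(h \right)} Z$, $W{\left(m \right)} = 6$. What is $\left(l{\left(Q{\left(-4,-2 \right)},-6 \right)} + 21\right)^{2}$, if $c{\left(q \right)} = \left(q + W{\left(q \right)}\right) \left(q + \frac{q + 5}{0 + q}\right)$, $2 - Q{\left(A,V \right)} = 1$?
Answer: $74529$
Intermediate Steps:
$Q{\left(A,V \right)} = 1$ ($Q{\left(A,V \right)} = 2 - 1 = 1$)
$c{\left(q \right)} = \left(6 + q\right) \left(q + \frac{5 + q}{q}\right)$ ($c{\left(q \right)} = \left(q + 6\right) \left(q + \frac{q + 5}{0 + q}\right) = \left(6 + q\right) \left(q + \frac{5 + q}{q}\right)$)
$l{\left(h,Z \right)} = Z \left(11 + h^{2} + 7 h + \frac{30}{h}\right)$ ($l{\left(h,Z \right)} = \left(11 + h^{2} + 7 h + \frac{30}{h}\right) Z = Z \left(11 + h^{2} + 7 h + \frac{30}{h}\right)$)
$\left(l{\left(Q{\left(-4,-2 \right)},-6 \right)} + 21\right)^{2} = \left(- \frac{6 \left(30 + 1 \left(11 + 1^{2} + 7 \cdot 1\right)\right)}{1} + 21\right)^{2} = \left(\left(-6\right) 1 \left(30 + 1 \left(11 + 1 + 7\right)\right) + 21\right)^{2} = \left(\left(-6\right) 1 \left(30 + 1 \cdot 19\right) + 21\right)^{2} = \left(\left(-6\right) 1 \left(30 + 19\right) + 21\right)^{2} = \left(\left(-6\right) 1 \cdot 49 + 21\right)^{2} = \left(-294 + 21\right)^{2} = \left(-273\right)^{2} = 74529$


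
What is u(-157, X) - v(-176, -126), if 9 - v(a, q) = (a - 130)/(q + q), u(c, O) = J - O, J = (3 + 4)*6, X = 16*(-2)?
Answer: 927/14 ≈ 66.214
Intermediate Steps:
X = -32
J = 42 (J = 7*6 = 42)
u(c, O) = 42 - O
v(a, q) = 9 - (-130 + a)/(2*q) (v(a, q) = 9 - (a - 130)/(q + q) = 9 - (-130 + a)/(2*q))
u(-157, X) - v(-176, -126) = (42 - 1*(-32)) - (130 - 1*(-176) + 18*(-126))/(2*(-126)) = (42 + 32) - (-1)*(130 + 176 - 2268)/(2*126) = 74 - (-1)*(-1962)/(2*126) = 74 - 1*109/14 = 74 - 109/14 = 927/14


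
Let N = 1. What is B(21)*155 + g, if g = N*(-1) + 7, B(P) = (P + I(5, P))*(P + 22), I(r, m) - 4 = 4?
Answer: 193291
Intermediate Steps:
I(r, m) = 8 (I(r, m) = 4 + 4 = 8)
B(P) = (8 + P)*(22 + P) (B(P) = (P + 8)*(P + 22) = (8 + P)*(22 + P))
g = 6 (g = 1*(-1) + 7 = -1 + 7 = 6)
B(21)*155 + g = (176 + 21**2 + 30*21)*155 + 6 = (176 + 441 + 630)*155 + 6 = 1247*155 + 6 = 193285 + 6 = 193291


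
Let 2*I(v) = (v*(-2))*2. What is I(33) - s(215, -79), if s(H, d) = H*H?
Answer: -46291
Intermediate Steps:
s(H, d) = H**2
I(v) = -2*v (I(v) = ((v*(-2))*2)/2 = (-2*v*2)/2 = (-4*v)/2 = -2*v)
I(33) - s(215, -79) = -2*33 - 1*215**2 = -66 - 1*46225 = -66 - 46225 = -46291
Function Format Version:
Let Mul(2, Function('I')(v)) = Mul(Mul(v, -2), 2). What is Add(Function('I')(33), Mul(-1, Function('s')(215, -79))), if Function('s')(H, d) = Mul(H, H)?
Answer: -46291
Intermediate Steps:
Function('s')(H, d) = Pow(H, 2)
Function('I')(v) = Mul(-2, v) (Function('I')(v) = Mul(Rational(1, 2), Mul(Mul(v, -2), 2)) = Mul(Rational(1, 2), Mul(Mul(-2, v), 2)) = Mul(Rational(1, 2), Mul(-4, v)) = Mul(-2, v))
Add(Function('I')(33), Mul(-1, Function('s')(215, -79))) = Add(Mul(-2, 33), Mul(-1, Pow(215, 2))) = Add(-66, Mul(-1, 46225)) = Add(-66, -46225) = -46291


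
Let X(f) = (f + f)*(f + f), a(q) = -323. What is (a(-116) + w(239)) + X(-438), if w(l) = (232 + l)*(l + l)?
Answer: 992191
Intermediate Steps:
w(l) = 2*l*(232 + l) (w(l) = (232 + l)*(2*l) = 2*l*(232 + l))
X(f) = 4*f**2 (X(f) = (2*f)*(2*f) = 4*f**2)
(a(-116) + w(239)) + X(-438) = (-323 + 2*239*(232 + 239)) + 4*(-438)**2 = (-323 + 2*239*471) + 4*191844 = (-323 + 225138) + 767376 = 224815 + 767376 = 992191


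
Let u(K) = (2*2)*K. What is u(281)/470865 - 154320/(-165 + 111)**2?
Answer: -2018350256/38140065 ≈ -52.919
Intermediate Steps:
u(K) = 4*K
u(281)/470865 - 154320/(-165 + 111)**2 = (4*281)/470865 - 154320/(-165 + 111)**2 = 1124*(1/470865) - 154320/((-54)**2) = 1124/470865 - 154320/2916 = 1124/470865 - 154320*1/2916 = 1124/470865 - 12860/243 = -2018350256/38140065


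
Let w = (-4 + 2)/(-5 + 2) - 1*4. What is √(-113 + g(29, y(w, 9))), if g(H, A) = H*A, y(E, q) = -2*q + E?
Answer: I*√6585/3 ≈ 27.049*I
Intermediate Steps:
w = -10/3 (w = -2/(-3) - 4 = -2*(-⅓) - 4 = ⅔ - 4 = -10/3 ≈ -3.3333)
y(E, q) = E - 2*q
g(H, A) = A*H
√(-113 + g(29, y(w, 9))) = √(-113 + (-10/3 - 2*9)*29) = √(-113 + (-10/3 - 18)*29) = √(-113 - 64/3*29) = √(-113 - 1856/3) = √(-2195/3) = I*√6585/3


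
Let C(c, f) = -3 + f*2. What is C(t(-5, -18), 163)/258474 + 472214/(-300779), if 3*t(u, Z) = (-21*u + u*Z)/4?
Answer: -121957889819/77743551246 ≈ -1.5687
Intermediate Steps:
t(u, Z) = -7*u/4 + Z*u/12 (t(u, Z) = ((-21*u + u*Z)/4)/3 = ((-21*u + Z*u)*(¼))/3 = (-21*u/4 + Z*u/4)/3 = -7*u/4 + Z*u/12)
C(c, f) = -3 + 2*f
C(t(-5, -18), 163)/258474 + 472214/(-300779) = (-3 + 2*163)/258474 + 472214/(-300779) = (-3 + 326)*(1/258474) + 472214*(-1/300779) = 323*(1/258474) - 472214/300779 = 323/258474 - 472214/300779 = -121957889819/77743551246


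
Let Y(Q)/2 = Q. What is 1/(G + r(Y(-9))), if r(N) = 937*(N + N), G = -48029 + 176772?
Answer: 1/95011 ≈ 1.0525e-5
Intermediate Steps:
Y(Q) = 2*Q
G = 128743
r(N) = 1874*N (r(N) = 937*(2*N) = 1874*N)
1/(G + r(Y(-9))) = 1/(128743 + 1874*(2*(-9))) = 1/(128743 + 1874*(-18)) = 1/(128743 - 33732) = 1/95011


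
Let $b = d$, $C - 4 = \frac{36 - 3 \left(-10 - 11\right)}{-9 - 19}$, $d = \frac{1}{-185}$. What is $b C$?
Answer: $- \frac{13}{5180} \approx -0.0025097$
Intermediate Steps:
$d = - \frac{1}{185} \approx -0.0054054$
$C = \frac{13}{28}$ ($C = 4 + \frac{36 - 3 \left(-10 - 11\right)}{-9 - 19} = 4 + \frac{36 - -63}{-28} = 4 + \left(36 + 63\right) \left(- \frac{1}{28}\right) = 4 + 99 \left(- \frac{1}{28}\right) = 4 - \frac{99}{28} = \frac{13}{28} \approx 0.46429$)
$b = - \frac{1}{185} \approx -0.0054054$
$b C = \left(- \frac{1}{185}\right) \frac{13}{28} = - \frac{13}{5180}$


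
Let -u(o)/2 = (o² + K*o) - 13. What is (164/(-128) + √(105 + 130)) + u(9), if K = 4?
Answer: -6697/32 + √235 ≈ -193.95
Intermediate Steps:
u(o) = 26 - 8*o - 2*o² (u(o) = -2*((o² + 4*o) - 13) = -2*(-13 + o² + 4*o) = 26 - 8*o - 2*o²)
(164/(-128) + √(105 + 130)) + u(9) = (164/(-128) + √(105 + 130)) + (26 - 8*9 - 2*9²) = (164*(-1/128) + √235) + (26 - 72 - 2*81) = (-41/32 + √235) + (26 - 72 - 162) = (-41/32 + √235) - 208 = -6697/32 + √235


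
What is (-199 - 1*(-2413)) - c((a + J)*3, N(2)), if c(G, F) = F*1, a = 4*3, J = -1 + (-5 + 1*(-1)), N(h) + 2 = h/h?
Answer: 2215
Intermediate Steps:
N(h) = -1 (N(h) = -2 + h/h = -2 + 1 = -1)
J = -7 (J = -1 + (-5 - 1) = -1 - 6 = -7)
a = 12
c(G, F) = F
(-199 - 1*(-2413)) - c((a + J)*3, N(2)) = (-199 - 1*(-2413)) - 1*(-1) = (-199 + 2413) + 1 = 2214 + 1 = 2215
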